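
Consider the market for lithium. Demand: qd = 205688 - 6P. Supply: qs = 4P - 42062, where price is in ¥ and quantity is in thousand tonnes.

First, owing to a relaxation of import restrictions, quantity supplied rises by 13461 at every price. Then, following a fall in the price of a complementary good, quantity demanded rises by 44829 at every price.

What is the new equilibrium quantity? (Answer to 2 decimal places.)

Solve the original market: 205688 - 6P = 4P - 42062, hence P = 24775 and q = 57038.
The new curves are qd = 250517 - 6P (demand) and qs = 4P - 28601 (supply).
Setting them equal: 250517 - 6P = 4P - 28601 → 279118 = 10P, so P = 27911.8 and q = 83046.2.

83046.20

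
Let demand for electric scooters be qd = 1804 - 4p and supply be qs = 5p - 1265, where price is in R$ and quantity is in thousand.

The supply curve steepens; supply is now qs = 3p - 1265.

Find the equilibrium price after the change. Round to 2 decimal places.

438.43

Initially, 1804 - 4p = 5p - 1265, so 3069 = 9p and p = 341, q = 440.
After the shift, demand is qd = 1804 - 4p and supply is qs = 3p - 1265.
Equate the new curves: 1804 - 4p = 3p - 1265, giving 3069 = 7p, p = 3069/7 ≈ 438.4286, q = 352/7 ≈ 50.2857.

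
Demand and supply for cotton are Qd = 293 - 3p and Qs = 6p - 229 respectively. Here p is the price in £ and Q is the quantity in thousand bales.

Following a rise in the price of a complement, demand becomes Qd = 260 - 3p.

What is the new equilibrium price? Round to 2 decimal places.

54.33

Initially, 293 - 3p = 6p - 229, so 522 = 9p and p = 58, Q = 119.
The shock moves the curves to Qd = 260 - 3p and Qs = 6p - 229.
Setting them equal: 260 - 3p = 6p - 229 → 489 = 9p, so p = 163/3 ≈ 54.3333 and Q = 97.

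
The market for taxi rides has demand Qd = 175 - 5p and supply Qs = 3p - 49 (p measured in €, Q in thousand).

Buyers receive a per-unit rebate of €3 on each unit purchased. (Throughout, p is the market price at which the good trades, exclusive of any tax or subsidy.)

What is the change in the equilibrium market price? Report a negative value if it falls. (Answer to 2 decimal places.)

Solve the original market: 175 - 5p = 3p - 49, hence p = 28 and Q = 35.
Since buyers' out-of-pocket price is the market price minus the rebate, the effective demand curve becomes Qd = 190 - 5p.
Equate the new curves: 190 - 5p = 3p - 49, giving 239 = 8p, p = 29.875, Q = 40.625.
Δp = 29.875 − 28 = +1.88.

+1.88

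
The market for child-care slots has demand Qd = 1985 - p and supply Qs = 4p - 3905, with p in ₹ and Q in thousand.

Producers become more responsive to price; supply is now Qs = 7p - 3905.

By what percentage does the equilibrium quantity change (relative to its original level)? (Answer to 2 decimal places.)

Solve the original market: 1985 - p = 4p - 3905, hence p = 1178 and Q = 807.
The shock moves the curves to Qd = 1985 - p and Qs = 7p - 3905.
Equate the new curves: 1985 - p = 7p - 3905, giving 5890 = 8p, p = 736.25, Q = 1248.75.
%ΔQ = (1248.75 − 807) / 807 × 100 = +54.74%.

+54.74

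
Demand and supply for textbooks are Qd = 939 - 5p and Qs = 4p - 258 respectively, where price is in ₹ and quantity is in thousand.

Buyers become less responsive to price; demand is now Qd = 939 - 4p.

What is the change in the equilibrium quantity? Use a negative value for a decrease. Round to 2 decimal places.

Solve the original market: 939 - 5p = 4p - 258, hence p = 133 and Q = 274.
After the shift, demand is Qd = 939 - 4p and supply is Qs = 4p - 258.
Setting them equal: 939 - 4p = 4p - 258 → 1197 = 8p, so p = 149.625 and Q = 340.5.
ΔQ = 340.5 − 274 = +66.50.

+66.50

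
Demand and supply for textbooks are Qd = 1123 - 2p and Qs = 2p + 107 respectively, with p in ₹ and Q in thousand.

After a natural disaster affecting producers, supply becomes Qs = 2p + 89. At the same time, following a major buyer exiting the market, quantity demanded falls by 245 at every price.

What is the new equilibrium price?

197.25

Before the shock: 1123 - 2p = 2p + 107 ⇒ 1016 = 4p ⇒ p = 254, Q = 615.
With the change applied: demand Qd = 878 - 2p, supply Qs = 2p + 89.
Equate the new curves: 878 - 2p = 2p + 89, giving 789 = 4p, p = 197.25, Q = 483.5.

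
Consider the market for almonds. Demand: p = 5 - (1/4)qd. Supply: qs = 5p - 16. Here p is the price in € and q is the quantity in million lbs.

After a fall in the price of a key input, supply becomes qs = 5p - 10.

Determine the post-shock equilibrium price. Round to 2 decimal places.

3.33

Original equilibrium: 20 - 4p = 5p - 16 gives 36 = 9p, so p = 4 and q = 4.
After the shift, demand is qd = 20 - 4p and supply is qs = 5p - 10.
Equate the new curves: 20 - 4p = 5p - 10, giving 30 = 9p, p = 10/3 ≈ 3.3333, q = 20/3 ≈ 6.6667.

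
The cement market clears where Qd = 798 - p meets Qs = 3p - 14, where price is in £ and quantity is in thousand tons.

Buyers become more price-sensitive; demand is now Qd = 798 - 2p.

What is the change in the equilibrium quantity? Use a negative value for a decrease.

-121.8

Before the shock: 798 - p = 3p - 14 ⇒ 812 = 4p ⇒ p = 203, Q = 595.
The new curves are Qd = 798 - 2p (demand) and Qs = 3p - 14 (supply).
New equilibrium: 798 - 2p = 3p - 14 ⇒ 812 = 5p ⇒ p = 162.4, Q = 473.2.
ΔQ = 473.2 − 595 = -121.8.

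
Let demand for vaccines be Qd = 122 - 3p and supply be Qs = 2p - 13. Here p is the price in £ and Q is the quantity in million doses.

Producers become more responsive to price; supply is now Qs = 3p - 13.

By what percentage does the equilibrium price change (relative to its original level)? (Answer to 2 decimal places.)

Original equilibrium: 122 - 3p = 2p - 13 gives 135 = 5p, so p = 27 and Q = 41.
After the shift, demand is Qd = 122 - 3p and supply is Qs = 3p - 13.
Clearing the new market: 122 - 3p = 3p - 13, so p = 22.5 and Q = 54.5.
%Δp = (22.5 − 27) / 27 × 100 = -16.67%.

-16.67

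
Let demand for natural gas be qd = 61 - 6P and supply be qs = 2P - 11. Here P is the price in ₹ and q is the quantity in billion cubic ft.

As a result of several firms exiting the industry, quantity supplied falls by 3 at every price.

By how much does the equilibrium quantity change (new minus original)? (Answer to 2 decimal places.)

Before the shock: 61 - 6P = 2P - 11 ⇒ 72 = 8P ⇒ P = 9, q = 7.
The new curves are qd = 61 - 6P (demand) and qs = 2P - 14 (supply).
Setting them equal: 61 - 6P = 2P - 14 → 75 = 8P, so P = 9.375 and q = 4.75.
Δq = 4.75 − 7 = -2.25.

-2.25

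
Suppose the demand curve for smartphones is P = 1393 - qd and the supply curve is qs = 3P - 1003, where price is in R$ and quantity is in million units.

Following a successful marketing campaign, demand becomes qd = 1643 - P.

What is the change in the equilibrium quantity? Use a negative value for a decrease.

Before the shock: 1393 - P = 3P - 1003 ⇒ 2396 = 4P ⇒ P = 599, q = 794.
The new curves are qd = 1643 - P (demand) and qs = 3P - 1003 (supply).
New equilibrium: 1643 - P = 3P - 1003 ⇒ 2646 = 4P ⇒ P = 661.5, q = 981.5.
Δq = 981.5 − 794 = +187.5.

+187.5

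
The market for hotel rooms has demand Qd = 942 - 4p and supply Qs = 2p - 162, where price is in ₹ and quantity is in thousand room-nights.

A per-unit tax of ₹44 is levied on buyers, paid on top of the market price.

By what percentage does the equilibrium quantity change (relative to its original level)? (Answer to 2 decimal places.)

-28.48

Initially, 942 - 4p = 2p - 162, so 1104 = 6p and p = 184, Q = 206.
Since buyers pay the price plus the tax, the effective demand curve becomes Qd = 766 - 4p.
Equate the new curves: 766 - 4p = 2p - 162, giving 928 = 6p, p = 464/3 ≈ 154.6667, Q = 442/3 ≈ 147.3333.
%ΔQ = (147.3333 − 206) / 206 × 100 = -28.48%.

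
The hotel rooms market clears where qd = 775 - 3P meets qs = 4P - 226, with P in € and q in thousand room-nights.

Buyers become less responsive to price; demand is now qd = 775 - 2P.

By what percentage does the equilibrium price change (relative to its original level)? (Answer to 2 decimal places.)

+16.67

Before the shock: 775 - 3P = 4P - 226 ⇒ 1001 = 7P ⇒ P = 143, q = 346.
With the change applied: demand qd = 775 - 2P, supply qs = 4P - 226.
New equilibrium: 775 - 2P = 4P - 226 ⇒ 1001 = 6P ⇒ P = 1001/6 ≈ 166.8333, q = 1324/3 ≈ 441.3333.
%ΔP = (166.8333 − 143) / 143 × 100 = +16.67%.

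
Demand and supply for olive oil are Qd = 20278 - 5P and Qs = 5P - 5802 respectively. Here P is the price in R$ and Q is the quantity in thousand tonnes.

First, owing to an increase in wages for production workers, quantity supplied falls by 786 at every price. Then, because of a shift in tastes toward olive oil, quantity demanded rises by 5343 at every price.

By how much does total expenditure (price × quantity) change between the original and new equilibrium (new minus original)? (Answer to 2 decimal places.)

Before the shock: 20278 - 5P = 5P - 5802 ⇒ 26080 = 10P ⇒ P = 2608, Q = 7238.
After the shift, demand is Qd = 25621 - 5P and supply is Qs = 5P - 6588.
New equilibrium: 25621 - 5P = 5P - 6588 ⇒ 32209 = 10P ⇒ P = 3220.9, Q = 9516.5.
Expenditure moves from 2608×7238 = 18876704 to 3220.9×9516.5 = 30651694.85; change = +11774990.85.

+11774990.85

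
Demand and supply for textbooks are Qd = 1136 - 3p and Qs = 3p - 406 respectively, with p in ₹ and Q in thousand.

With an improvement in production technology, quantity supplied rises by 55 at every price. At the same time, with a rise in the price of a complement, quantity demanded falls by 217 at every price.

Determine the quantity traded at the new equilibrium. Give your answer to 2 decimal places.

284.00

Initially, 1136 - 3p = 3p - 406, so 1542 = 6p and p = 257, Q = 365.
The shock moves the curves to Qd = 919 - 3p and Qs = 3p - 351.
Equate the new curves: 919 - 3p = 3p - 351, giving 1270 = 6p, p = 635/3 ≈ 211.6667, Q = 284.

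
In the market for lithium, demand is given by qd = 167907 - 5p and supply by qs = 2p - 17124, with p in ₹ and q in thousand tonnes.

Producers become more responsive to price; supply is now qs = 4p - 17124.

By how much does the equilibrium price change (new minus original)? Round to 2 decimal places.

Original equilibrium: 167907 - 5p = 2p - 17124 gives 185031 = 7p, so p = 26433 and q = 35742.
With the change applied: demand qd = 167907 - 5p, supply qs = 4p - 17124.
Clearing the new market: 167907 - 5p = 4p - 17124, so p = 20559 and q = 65112.
Δp = 20559 − 26433 = -5874.00.

-5874.00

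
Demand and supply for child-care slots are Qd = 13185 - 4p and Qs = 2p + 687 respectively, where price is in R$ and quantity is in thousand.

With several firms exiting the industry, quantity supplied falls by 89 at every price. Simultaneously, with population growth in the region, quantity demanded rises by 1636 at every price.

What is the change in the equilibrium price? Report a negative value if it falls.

+287.5

Solve the original market: 13185 - 4p = 2p + 687, hence p = 2083 and Q = 4853.
With the change applied: demand Qd = 14821 - 4p, supply Qs = 2p + 598.
Setting them equal: 14821 - 4p = 2p + 598 → 14223 = 6p, so p = 2370.5 and Q = 5339.
Δp = 2370.5 − 2083 = +287.5.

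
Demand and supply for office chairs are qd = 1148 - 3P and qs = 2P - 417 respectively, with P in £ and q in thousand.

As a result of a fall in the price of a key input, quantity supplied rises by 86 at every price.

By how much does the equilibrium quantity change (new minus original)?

Before the shock: 1148 - 3P = 2P - 417 ⇒ 1565 = 5P ⇒ P = 313, q = 209.
The shock moves the curves to qd = 1148 - 3P and qs = 2P - 331.
Setting them equal: 1148 - 3P = 2P - 331 → 1479 = 5P, so P = 295.8 and q = 260.6.
Δq = 260.6 − 209 = +51.6.

+51.6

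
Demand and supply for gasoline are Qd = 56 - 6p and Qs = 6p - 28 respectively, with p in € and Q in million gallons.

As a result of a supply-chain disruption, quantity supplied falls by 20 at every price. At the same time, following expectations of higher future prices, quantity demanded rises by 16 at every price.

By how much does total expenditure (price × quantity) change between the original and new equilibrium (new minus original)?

Original equilibrium: 56 - 6p = 6p - 28 gives 84 = 12p, so p = 7 and Q = 14.
With the change applied: demand Qd = 72 - 6p, supply Qs = 6p - 48.
Setting them equal: 72 - 6p = 6p - 48 → 120 = 12p, so p = 10 and Q = 12.
Expenditure moves from 7×14 = 98 to 10×12 = 120; change = +22.

+22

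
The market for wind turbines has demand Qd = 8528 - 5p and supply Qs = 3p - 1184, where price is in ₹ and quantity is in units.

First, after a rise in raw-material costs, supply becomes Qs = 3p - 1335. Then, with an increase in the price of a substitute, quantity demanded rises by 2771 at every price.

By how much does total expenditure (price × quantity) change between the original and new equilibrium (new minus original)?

Original equilibrium: 8528 - 5p = 3p - 1184 gives 9712 = 8p, so p = 1214 and Q = 2458.
The new curves are Qd = 11299 - 5p (demand) and Qs = 3p - 1335 (supply).
New equilibrium: 11299 - 5p = 3p - 1335 ⇒ 12634 = 8p ⇒ p = 1579.25, Q = 3402.75.
Expenditure moves from 1214×2458 = 2984012 to 1579.25×3402.75 = 5373792.9375; change = +2389780.9375.

+2389780.9375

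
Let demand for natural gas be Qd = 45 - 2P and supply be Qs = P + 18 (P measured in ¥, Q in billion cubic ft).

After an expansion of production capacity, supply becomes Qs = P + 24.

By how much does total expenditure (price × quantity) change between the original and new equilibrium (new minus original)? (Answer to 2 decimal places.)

-26.00

Solve the original market: 45 - 2P = P + 18, hence P = 9 and Q = 27.
With the change applied: demand Qd = 45 - 2P, supply Qs = P + 24.
Setting them equal: 45 - 2P = P + 24 → 21 = 3P, so P = 7 and Q = 31.
Expenditure moves from 9×27 = 243 to 7×31 = 217; change = -26.00.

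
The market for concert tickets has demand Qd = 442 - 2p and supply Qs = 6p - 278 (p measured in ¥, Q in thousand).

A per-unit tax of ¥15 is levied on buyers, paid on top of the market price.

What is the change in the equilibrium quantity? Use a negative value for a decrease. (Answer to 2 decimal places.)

-22.50

Original equilibrium: 442 - 2p = 6p - 278 gives 720 = 8p, so p = 90 and Q = 262.
Since buyers pay the price plus the tax, the effective demand curve becomes Qd = 412 - 2p.
Clearing the new market: 412 - 2p = 6p - 278, so p = 86.25 and Q = 239.5.
ΔQ = 239.5 − 262 = -22.50.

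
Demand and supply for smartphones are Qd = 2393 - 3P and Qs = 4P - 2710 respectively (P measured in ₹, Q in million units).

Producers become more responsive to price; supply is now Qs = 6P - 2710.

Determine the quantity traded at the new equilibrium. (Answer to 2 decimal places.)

Solve the original market: 2393 - 3P = 4P - 2710, hence P = 729 and Q = 206.
The new curves are Qd = 2393 - 3P (demand) and Qs = 6P - 2710 (supply).
Setting them equal: 2393 - 3P = 6P - 2710 → 5103 = 9P, so P = 567 and Q = 692.

692.00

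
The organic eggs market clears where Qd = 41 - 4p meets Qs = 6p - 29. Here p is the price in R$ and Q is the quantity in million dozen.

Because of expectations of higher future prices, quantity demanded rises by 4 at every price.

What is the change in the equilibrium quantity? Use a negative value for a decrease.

+2.4

Solve the original market: 41 - 4p = 6p - 29, hence p = 7 and Q = 13.
With the change applied: demand Qd = 45 - 4p, supply Qs = 6p - 29.
New equilibrium: 45 - 4p = 6p - 29 ⇒ 74 = 10p ⇒ p = 7.4, Q = 15.4.
ΔQ = 15.4 − 13 = +2.4.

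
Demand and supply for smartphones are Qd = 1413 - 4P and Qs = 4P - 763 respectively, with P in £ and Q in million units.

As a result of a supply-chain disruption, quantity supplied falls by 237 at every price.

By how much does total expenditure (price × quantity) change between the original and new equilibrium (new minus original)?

Original equilibrium: 1413 - 4P = 4P - 763 gives 2176 = 8P, so P = 272 and Q = 325.
The new curves are Qd = 1413 - 4P (demand) and Qs = 4P - 1000 (supply).
Setting them equal: 1413 - 4P = 4P - 1000 → 2413 = 8P, so P = 301.625 and Q = 206.5.
Expenditure moves from 272×325 = 88400 to 301.625×206.5 = 62285.5625; change = -26114.4375.

-26114.4375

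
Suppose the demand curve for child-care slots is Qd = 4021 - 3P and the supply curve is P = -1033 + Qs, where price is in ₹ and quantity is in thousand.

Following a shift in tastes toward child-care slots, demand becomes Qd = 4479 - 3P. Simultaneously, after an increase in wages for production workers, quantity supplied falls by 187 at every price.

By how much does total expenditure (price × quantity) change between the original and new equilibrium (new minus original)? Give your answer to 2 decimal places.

+263637.56

Solve the original market: 4021 - 3P = P + 1033, hence P = 747 and Q = 1780.
The new curves are Qd = 4479 - 3P (demand) and Qs = P + 846 (supply).
Clearing the new market: 4479 - 3P = P + 846, so P = 908.25 and Q = 1754.25.
Expenditure moves from 747×1780 = 1329660 to 908.25×1754.25 = 1593297.5625; change = +263637.56.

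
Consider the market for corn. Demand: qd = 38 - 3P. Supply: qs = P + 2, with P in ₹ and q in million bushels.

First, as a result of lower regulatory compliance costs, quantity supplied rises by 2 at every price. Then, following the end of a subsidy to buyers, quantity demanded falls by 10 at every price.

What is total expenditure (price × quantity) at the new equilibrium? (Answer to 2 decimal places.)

Before the shock: 38 - 3P = P + 2 ⇒ 36 = 4P ⇒ P = 9, q = 11.
The new curves are qd = 28 - 3P (demand) and qs = P + 4 (supply).
Equate the new curves: 28 - 3P = P + 4, giving 24 = 4P, P = 6, q = 10.
New expenditure = 6 × 10 = 60.00.

60.00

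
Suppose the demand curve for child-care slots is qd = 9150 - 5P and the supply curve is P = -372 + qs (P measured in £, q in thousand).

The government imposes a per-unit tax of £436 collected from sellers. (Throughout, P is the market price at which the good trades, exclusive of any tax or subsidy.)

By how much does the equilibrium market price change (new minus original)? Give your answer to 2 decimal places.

+72.67

Solve the original market: 9150 - 5P = P + 372, hence P = 1463 and q = 1835.
Since sellers keep the price net of the tax, the effective supply curve becomes qs = P - 64.
Equate the new curves: 9150 - 5P = P - 64, giving 9214 = 6P, P = 4607/3 ≈ 1535.6667, q = 4415/3 ≈ 1471.6667.
ΔP = 1535.6667 − 1463 = +72.67.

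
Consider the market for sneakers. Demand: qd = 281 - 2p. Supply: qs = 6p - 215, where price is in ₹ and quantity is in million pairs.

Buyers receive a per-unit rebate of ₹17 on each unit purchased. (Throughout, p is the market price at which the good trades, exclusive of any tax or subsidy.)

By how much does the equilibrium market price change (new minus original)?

+4.25

Solve the original market: 281 - 2p = 6p - 215, hence p = 62 and q = 157.
Since buyers' out-of-pocket price is the market price minus the rebate, the effective demand curve becomes qd = 315 - 2p.
Clearing the new market: 315 - 2p = 6p - 215, so p = 66.25 and q = 182.5.
Δp = 66.25 − 62 = +4.25.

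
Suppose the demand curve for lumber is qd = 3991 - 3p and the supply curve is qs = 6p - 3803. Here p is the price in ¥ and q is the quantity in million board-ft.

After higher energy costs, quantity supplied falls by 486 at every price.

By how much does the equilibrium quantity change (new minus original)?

Solve the original market: 3991 - 3p = 6p - 3803, hence p = 866 and q = 1393.
After the shift, demand is qd = 3991 - 3p and supply is qs = 6p - 4289.
Equate the new curves: 3991 - 3p = 6p - 4289, giving 8280 = 9p, p = 920, q = 1231.
Δq = 1231 − 1393 = -162.

-162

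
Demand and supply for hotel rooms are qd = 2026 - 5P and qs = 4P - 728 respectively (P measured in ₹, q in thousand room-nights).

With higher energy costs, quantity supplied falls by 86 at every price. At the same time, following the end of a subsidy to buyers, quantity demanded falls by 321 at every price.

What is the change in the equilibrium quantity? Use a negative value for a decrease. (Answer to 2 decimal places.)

-190.44

Solve the original market: 2026 - 5P = 4P - 728, hence P = 306 and q = 496.
The shock moves the curves to qd = 1705 - 5P and qs = 4P - 814.
Setting them equal: 1705 - 5P = 4P - 814 → 2519 = 9P, so P = 2519/9 ≈ 279.8889 and q = 2750/9 ≈ 305.5556.
Δq = 305.5556 − 496 = -190.44.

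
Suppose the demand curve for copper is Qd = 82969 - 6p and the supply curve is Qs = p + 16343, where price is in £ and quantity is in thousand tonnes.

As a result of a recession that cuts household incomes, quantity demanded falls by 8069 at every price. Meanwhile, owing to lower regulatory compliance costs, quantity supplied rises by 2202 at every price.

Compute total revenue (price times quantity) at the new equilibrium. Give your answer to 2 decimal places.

214114496.94

Solve the original market: 82969 - 6p = p + 16343, hence p = 9518 and Q = 25861.
After the shift, demand is Qd = 74900 - 6p and supply is Qs = p + 18545.
Equate the new curves: 74900 - 6p = p + 18545, giving 56355 = 7p, p = 56355/7 ≈ 8050.7143, Q = 186170/7 ≈ 26595.7143.
New expenditure = 8050.7143 × 26595.7143 = 214114496.94.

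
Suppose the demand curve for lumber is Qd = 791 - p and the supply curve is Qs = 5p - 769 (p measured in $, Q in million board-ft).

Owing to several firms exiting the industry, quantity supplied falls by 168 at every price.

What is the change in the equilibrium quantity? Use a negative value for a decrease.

-28

Before the shock: 791 - p = 5p - 769 ⇒ 1560 = 6p ⇒ p = 260, Q = 531.
With the change applied: demand Qd = 791 - p, supply Qs = 5p - 937.
New equilibrium: 791 - p = 5p - 937 ⇒ 1728 = 6p ⇒ p = 288, Q = 503.
ΔQ = 503 − 531 = -28.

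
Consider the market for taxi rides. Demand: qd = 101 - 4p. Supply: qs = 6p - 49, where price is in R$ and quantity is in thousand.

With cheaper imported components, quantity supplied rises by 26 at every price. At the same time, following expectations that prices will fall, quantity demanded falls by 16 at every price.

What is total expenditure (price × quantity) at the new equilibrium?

Before the shock: 101 - 4p = 6p - 49 ⇒ 150 = 10p ⇒ p = 15, q = 41.
With the change applied: demand qd = 85 - 4p, supply qs = 6p - 23.
Equate the new curves: 85 - 4p = 6p - 23, giving 108 = 10p, p = 10.8, q = 41.8.
New expenditure = 10.8 × 41.8 = 451.44.

451.44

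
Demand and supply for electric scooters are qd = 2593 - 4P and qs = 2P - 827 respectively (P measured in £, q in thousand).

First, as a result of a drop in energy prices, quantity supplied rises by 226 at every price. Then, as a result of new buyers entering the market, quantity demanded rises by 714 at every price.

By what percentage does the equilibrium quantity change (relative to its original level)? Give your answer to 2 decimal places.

Original equilibrium: 2593 - 4P = 2P - 827 gives 3420 = 6P, so P = 570 and q = 313.
The new curves are qd = 3307 - 4P (demand) and qs = 2P - 601 (supply).
Setting them equal: 3307 - 4P = 2P - 601 → 3908 = 6P, so P = 1954/3 ≈ 651.3333 and q = 2105/3 ≈ 701.6667.
%Δq = (701.6667 − 313) / 313 × 100 = +124.17%.

+124.17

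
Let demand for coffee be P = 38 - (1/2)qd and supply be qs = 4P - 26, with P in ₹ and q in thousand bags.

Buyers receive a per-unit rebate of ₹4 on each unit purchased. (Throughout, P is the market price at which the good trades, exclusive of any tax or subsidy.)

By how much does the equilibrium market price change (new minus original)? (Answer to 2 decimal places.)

Before the shock: 76 - 2P = 4P - 26 ⇒ 102 = 6P ⇒ P = 17, q = 42.
Since buyers' out-of-pocket price is the market price minus the rebate, the effective demand curve becomes qd = 84 - 2P.
Setting them equal: 84 - 2P = 4P - 26 → 110 = 6P, so P = 55/3 ≈ 18.3333 and q = 142/3 ≈ 47.3333.
ΔP = 18.3333 − 17 = +1.33.

+1.33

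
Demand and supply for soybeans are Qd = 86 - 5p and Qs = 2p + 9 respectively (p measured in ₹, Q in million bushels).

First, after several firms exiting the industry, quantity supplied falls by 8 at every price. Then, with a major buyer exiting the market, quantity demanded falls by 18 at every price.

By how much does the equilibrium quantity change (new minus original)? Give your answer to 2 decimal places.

Initially, 86 - 5p = 2p + 9, so 77 = 7p and p = 11, Q = 31.
After the shift, demand is Qd = 68 - 5p and supply is Qs = 2p + 1.
Setting them equal: 68 - 5p = 2p + 1 → 67 = 7p, so p = 67/7 ≈ 9.5714 and Q = 141/7 ≈ 20.1429.
ΔQ = 20.1429 − 31 = -10.86.

-10.86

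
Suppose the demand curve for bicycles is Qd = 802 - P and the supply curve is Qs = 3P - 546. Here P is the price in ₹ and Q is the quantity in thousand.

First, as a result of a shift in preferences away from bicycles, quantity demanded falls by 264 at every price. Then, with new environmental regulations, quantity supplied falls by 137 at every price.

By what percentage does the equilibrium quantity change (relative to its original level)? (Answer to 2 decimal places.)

-49.95

Original equilibrium: 802 - P = 3P - 546 gives 1348 = 4P, so P = 337 and Q = 465.
The new curves are Qd = 538 - P (demand) and Qs = 3P - 683 (supply).
Clearing the new market: 538 - P = 3P - 683, so P = 305.25 and Q = 232.75.
%ΔQ = (232.75 − 465) / 465 × 100 = -49.95%.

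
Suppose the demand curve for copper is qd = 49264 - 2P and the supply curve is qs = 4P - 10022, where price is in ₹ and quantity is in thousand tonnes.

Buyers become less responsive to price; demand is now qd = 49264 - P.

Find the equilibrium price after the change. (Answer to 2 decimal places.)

11857.20

Initially, 49264 - 2P = 4P - 10022, so 59286 = 6P and P = 9881, q = 29502.
With the change applied: demand qd = 49264 - P, supply qs = 4P - 10022.
New equilibrium: 49264 - P = 4P - 10022 ⇒ 59286 = 5P ⇒ P = 11857.2, q = 37406.8.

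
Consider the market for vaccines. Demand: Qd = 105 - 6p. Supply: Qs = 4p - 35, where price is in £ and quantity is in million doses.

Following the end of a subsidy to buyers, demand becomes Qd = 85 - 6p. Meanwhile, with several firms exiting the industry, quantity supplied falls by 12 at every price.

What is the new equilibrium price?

13.2

Before the shock: 105 - 6p = 4p - 35 ⇒ 140 = 10p ⇒ p = 14, Q = 21.
With the change applied: demand Qd = 85 - 6p, supply Qs = 4p - 47.
New equilibrium: 85 - 6p = 4p - 47 ⇒ 132 = 10p ⇒ p = 13.2, Q = 5.8.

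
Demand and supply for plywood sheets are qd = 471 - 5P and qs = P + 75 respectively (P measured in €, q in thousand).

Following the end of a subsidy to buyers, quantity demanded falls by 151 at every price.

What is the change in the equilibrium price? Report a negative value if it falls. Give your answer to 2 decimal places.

Initially, 471 - 5P = P + 75, so 396 = 6P and P = 66, q = 141.
The shock moves the curves to qd = 320 - 5P and qs = P + 75.
Setting them equal: 320 - 5P = P + 75 → 245 = 6P, so P = 245/6 ≈ 40.8333 and q = 695/6 ≈ 115.8333.
ΔP = 40.8333 − 66 = -25.17.

-25.17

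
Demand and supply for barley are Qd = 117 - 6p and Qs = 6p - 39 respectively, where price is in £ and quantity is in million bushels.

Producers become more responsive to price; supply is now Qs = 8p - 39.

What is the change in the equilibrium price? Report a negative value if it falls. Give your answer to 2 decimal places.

Before the shock: 117 - 6p = 6p - 39 ⇒ 156 = 12p ⇒ p = 13, Q = 39.
After the shift, demand is Qd = 117 - 6p and supply is Qs = 8p - 39.
New equilibrium: 117 - 6p = 8p - 39 ⇒ 156 = 14p ⇒ p = 78/7 ≈ 11.1429, Q = 351/7 ≈ 50.1429.
Δp = 11.1429 − 13 = -1.86.

-1.86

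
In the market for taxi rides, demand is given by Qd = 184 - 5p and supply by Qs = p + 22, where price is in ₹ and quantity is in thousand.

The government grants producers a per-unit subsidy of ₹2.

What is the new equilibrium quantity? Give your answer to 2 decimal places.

50.67

Solve the original market: 184 - 5p = p + 22, hence p = 27 and Q = 49.
Since sellers receive the price plus the subsidy, the effective supply curve becomes Qs = p + 24.
Equate the new curves: 184 - 5p = p + 24, giving 160 = 6p, p = 80/3 ≈ 26.6667, Q = 152/3 ≈ 50.6667.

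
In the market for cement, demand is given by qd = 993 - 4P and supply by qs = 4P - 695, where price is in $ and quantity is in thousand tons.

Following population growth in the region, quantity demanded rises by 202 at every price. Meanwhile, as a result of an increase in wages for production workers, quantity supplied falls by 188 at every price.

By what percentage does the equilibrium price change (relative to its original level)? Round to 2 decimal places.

Solve the original market: 993 - 4P = 4P - 695, hence P = 211 and q = 149.
After the shift, demand is qd = 1195 - 4P and supply is qs = 4P - 883.
New equilibrium: 1195 - 4P = 4P - 883 ⇒ 2078 = 8P ⇒ P = 259.75, q = 156.
%ΔP = (259.75 − 211) / 211 × 100 = +23.10%.

+23.10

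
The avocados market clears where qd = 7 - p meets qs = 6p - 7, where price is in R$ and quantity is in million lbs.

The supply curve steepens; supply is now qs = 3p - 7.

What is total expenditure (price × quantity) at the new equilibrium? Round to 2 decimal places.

Initially, 7 - p = 6p - 7, so 14 = 7p and p = 2, q = 5.
The shock moves the curves to qd = 7 - p and qs = 3p - 7.
Clearing the new market: 7 - p = 3p - 7, so p = 3.5 and q = 3.5.
New expenditure = 3.5 × 3.5 = 12.25.

12.25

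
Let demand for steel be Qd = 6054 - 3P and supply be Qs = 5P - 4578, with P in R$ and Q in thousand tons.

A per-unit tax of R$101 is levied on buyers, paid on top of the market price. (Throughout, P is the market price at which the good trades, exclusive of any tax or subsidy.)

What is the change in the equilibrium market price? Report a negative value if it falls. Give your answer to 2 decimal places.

Solve the original market: 6054 - 3P = 5P - 4578, hence P = 1329 and Q = 2067.
Since buyers pay the price plus the tax, the effective demand curve becomes Qd = 5751 - 3P.
Clearing the new market: 5751 - 3P = 5P - 4578, so P = 1291.125 and Q = 1877.625.
ΔP = 1291.125 − 1329 = -37.88.

-37.88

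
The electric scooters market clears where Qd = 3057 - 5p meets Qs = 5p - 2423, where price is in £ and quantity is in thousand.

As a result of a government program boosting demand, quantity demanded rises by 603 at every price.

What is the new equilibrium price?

Initially, 3057 - 5p = 5p - 2423, so 5480 = 10p and p = 548, Q = 317.
After the shift, demand is Qd = 3660 - 5p and supply is Qs = 5p - 2423.
Clearing the new market: 3660 - 5p = 5p - 2423, so p = 608.3 and Q = 618.5.

608.3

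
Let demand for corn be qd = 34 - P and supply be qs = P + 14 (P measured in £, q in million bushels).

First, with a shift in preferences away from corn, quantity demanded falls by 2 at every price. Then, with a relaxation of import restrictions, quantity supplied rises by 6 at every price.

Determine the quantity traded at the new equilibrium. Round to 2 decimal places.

Before the shock: 34 - P = P + 14 ⇒ 20 = 2P ⇒ P = 10, q = 24.
After the shift, demand is qd = 32 - P and supply is qs = P + 20.
Equate the new curves: 32 - P = P + 20, giving 12 = 2P, P = 6, q = 26.

26.00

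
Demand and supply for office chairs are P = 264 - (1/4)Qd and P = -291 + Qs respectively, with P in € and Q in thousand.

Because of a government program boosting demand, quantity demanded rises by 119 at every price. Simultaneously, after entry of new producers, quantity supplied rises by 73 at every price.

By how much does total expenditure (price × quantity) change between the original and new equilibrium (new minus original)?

Before the shock: 1056 - 4P = P + 291 ⇒ 765 = 5P ⇒ P = 153, Q = 444.
After the shift, demand is Qd = 1175 - 4P and supply is Qs = P + 364.
Clearing the new market: 1175 - 4P = P + 364, so P = 162.2 and Q = 526.2.
Expenditure moves from 153×444 = 67932 to 162.2×526.2 = 85349.64; change = +17417.64.

+17417.64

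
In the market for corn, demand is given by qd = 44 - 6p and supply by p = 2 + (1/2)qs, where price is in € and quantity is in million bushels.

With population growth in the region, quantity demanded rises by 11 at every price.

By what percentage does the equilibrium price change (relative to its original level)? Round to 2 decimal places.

+22.92

Solve the original market: 44 - 6p = 2p - 4, hence p = 6 and q = 8.
After the shift, demand is qd = 55 - 6p and supply is qs = 2p - 4.
Equate the new curves: 55 - 6p = 2p - 4, giving 59 = 8p, p = 7.375, q = 10.75.
%Δp = (7.375 − 6) / 6 × 100 = +22.92%.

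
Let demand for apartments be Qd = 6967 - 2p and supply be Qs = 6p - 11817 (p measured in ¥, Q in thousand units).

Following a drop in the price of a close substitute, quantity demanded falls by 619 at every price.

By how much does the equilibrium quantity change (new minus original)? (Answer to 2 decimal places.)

-464.25

Original equilibrium: 6967 - 2p = 6p - 11817 gives 18784 = 8p, so p = 2348 and Q = 2271.
After the shift, demand is Qd = 6348 - 2p and supply is Qs = 6p - 11817.
Clearing the new market: 6348 - 2p = 6p - 11817, so p = 2270.625 and Q = 1806.75.
ΔQ = 1806.75 − 2271 = -464.25.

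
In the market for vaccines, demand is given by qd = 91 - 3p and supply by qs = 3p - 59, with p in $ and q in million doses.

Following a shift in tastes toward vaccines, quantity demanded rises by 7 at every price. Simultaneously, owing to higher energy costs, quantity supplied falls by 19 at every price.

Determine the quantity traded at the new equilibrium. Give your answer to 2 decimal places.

Before the shock: 91 - 3p = 3p - 59 ⇒ 150 = 6p ⇒ p = 25, q = 16.
The new curves are qd = 98 - 3p (demand) and qs = 3p - 78 (supply).
Setting them equal: 98 - 3p = 3p - 78 → 176 = 6p, so p = 88/3 ≈ 29.3333 and q = 10.

10.00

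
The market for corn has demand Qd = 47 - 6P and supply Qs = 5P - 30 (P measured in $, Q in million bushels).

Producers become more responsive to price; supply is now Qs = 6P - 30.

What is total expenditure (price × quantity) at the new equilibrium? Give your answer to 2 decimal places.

Original equilibrium: 47 - 6P = 5P - 30 gives 77 = 11P, so P = 7 and Q = 5.
The shock moves the curves to Qd = 47 - 6P and Qs = 6P - 30.
Clearing the new market: 47 - 6P = 6P - 30, so P = 77/12 ≈ 6.4167 and Q = 8.5.
New expenditure = 6.4167 × 8.5 = 54.54.

54.54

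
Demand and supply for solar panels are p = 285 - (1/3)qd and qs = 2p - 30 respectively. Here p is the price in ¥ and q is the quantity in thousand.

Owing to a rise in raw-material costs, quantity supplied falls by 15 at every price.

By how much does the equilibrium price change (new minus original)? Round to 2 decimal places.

Initially, 855 - 3p = 2p - 30, so 885 = 5p and p = 177, q = 324.
The new curves are qd = 855 - 3p (demand) and qs = 2p - 45 (supply).
Clearing the new market: 855 - 3p = 2p - 45, so p = 180 and q = 315.
Δp = 180 − 177 = +3.00.

+3.00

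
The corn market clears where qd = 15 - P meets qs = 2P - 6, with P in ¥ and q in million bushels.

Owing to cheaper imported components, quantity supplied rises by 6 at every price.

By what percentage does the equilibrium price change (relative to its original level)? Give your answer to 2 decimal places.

Original equilibrium: 15 - P = 2P - 6 gives 21 = 3P, so P = 7 and q = 8.
The shock moves the curves to qd = 15 - P and qs = 2P.
Setting them equal: 15 - P = 2P → 15 = 3P, so P = 5 and q = 10.
%ΔP = (5 − 7) / 7 × 100 = -28.57%.

-28.57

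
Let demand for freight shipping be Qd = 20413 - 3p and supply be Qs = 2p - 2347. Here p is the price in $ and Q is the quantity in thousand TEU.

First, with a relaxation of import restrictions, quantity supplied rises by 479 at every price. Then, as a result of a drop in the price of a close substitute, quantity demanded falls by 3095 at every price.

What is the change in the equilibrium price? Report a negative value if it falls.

-714.8

Before the shock: 20413 - 3p = 2p - 2347 ⇒ 22760 = 5p ⇒ p = 4552, Q = 6757.
After the shift, demand is Qd = 17318 - 3p and supply is Qs = 2p - 1868.
Clearing the new market: 17318 - 3p = 2p - 1868, so p = 3837.2 and Q = 5806.4.
Δp = 3837.2 − 4552 = -714.8.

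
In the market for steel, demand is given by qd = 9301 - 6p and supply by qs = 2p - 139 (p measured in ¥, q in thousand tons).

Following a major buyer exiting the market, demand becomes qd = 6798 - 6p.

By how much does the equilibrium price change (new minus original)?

Solve the original market: 9301 - 6p = 2p - 139, hence p = 1180 and q = 2221.
The shock moves the curves to qd = 6798 - 6p and qs = 2p - 139.
Clearing the new market: 6798 - 6p = 2p - 139, so p = 867.125 and q = 1595.25.
Δp = 867.125 − 1180 = -312.875.

-312.875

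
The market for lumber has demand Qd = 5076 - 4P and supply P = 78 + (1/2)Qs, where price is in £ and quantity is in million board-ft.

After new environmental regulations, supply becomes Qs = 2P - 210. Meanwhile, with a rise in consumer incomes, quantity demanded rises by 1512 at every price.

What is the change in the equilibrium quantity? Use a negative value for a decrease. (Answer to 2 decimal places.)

+468.00

Initially, 5076 - 4P = 2P - 156, so 5232 = 6P and P = 872, Q = 1588.
The new curves are Qd = 6588 - 4P (demand) and Qs = 2P - 210 (supply).
Clearing the new market: 6588 - 4P = 2P - 210, so P = 1133 and Q = 2056.
ΔQ = 2056 − 1588 = +468.00.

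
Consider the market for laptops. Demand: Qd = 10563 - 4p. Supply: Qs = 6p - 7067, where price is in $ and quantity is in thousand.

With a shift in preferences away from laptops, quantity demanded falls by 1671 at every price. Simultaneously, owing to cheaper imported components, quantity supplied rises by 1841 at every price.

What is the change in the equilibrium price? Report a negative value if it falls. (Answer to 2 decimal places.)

-351.20

Solve the original market: 10563 - 4p = 6p - 7067, hence p = 1763 and Q = 3511.
After the shift, demand is Qd = 8892 - 4p and supply is Qs = 6p - 5226.
Equate the new curves: 8892 - 4p = 6p - 5226, giving 14118 = 10p, p = 1411.8, Q = 3244.8.
Δp = 1411.8 − 1763 = -351.20.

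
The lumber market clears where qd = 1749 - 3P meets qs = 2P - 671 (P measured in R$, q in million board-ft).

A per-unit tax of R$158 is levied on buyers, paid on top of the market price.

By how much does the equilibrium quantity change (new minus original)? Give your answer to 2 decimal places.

-189.60

Original equilibrium: 1749 - 3P = 2P - 671 gives 2420 = 5P, so P = 484 and q = 297.
Since buyers pay the price plus the tax, the effective demand curve becomes qd = 1275 - 3P.
Equate the new curves: 1275 - 3P = 2P - 671, giving 1946 = 5P, P = 389.2, q = 107.4.
Δq = 107.4 − 297 = -189.60.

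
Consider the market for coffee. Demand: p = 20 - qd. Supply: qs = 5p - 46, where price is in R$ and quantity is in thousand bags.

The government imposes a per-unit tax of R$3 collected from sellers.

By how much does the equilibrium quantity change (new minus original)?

Before the shock: 20 - p = 5p - 46 ⇒ 66 = 6p ⇒ p = 11, q = 9.
Since sellers keep the price net of the tax, the effective supply curve becomes qs = 5p - 61.
Clearing the new market: 20 - p = 5p - 61, so p = 13.5 and q = 6.5.
Δq = 6.5 − 9 = -2.5.

-2.5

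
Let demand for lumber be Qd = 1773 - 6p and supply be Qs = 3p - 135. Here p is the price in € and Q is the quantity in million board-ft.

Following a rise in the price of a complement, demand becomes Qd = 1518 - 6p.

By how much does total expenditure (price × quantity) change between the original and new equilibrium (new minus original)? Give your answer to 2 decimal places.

Solve the original market: 1773 - 6p = 3p - 135, hence p = 212 and Q = 501.
The shock moves the curves to Qd = 1518 - 6p and Qs = 3p - 135.
New equilibrium: 1518 - 6p = 3p - 135 ⇒ 1653 = 9p ⇒ p = 551/3 ≈ 183.6667, Q = 416.
Expenditure moves from 212×501 = 106212 to 183.6667×416 = 76405.3333; change = -29806.67.

-29806.67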